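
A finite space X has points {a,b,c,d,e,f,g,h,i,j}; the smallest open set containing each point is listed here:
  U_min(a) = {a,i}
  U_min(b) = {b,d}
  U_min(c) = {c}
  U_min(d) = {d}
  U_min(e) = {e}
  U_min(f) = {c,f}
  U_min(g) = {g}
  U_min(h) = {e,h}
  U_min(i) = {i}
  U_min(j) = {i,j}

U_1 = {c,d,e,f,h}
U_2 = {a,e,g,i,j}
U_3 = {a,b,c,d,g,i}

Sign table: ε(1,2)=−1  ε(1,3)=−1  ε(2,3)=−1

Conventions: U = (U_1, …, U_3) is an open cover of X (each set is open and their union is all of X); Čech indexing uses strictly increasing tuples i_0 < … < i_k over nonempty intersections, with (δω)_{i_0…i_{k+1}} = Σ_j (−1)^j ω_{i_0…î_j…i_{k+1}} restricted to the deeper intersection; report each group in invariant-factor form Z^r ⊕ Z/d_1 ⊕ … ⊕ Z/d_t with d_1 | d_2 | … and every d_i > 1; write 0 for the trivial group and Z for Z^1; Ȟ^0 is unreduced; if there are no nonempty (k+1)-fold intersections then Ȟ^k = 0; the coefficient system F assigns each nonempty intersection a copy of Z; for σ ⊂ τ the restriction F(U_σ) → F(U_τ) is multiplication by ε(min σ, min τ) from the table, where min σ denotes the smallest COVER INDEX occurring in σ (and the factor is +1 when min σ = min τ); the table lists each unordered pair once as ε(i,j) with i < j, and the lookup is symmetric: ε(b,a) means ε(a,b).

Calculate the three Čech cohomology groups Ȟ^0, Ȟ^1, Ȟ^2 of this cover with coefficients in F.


Ȟ^0 ≅ 0; Ȟ^1 ≅ Z/2; Ȟ^2 ≅ 0

nerve simplices:
  U12={e} U13={c,d} U23={a,g,i}
C dims 3,3; δ0: rk 3, SNF 1^2·2
degree 0: 3−3−0 = 0 → Ȟ^0 ≅ 0
degree 1: 3−0−3 = 0 plus torsion [2] → Ȟ^1 ≅ Z/2
degree 2: 0−0−0 = 0 → Ȟ^2 ≅ 0


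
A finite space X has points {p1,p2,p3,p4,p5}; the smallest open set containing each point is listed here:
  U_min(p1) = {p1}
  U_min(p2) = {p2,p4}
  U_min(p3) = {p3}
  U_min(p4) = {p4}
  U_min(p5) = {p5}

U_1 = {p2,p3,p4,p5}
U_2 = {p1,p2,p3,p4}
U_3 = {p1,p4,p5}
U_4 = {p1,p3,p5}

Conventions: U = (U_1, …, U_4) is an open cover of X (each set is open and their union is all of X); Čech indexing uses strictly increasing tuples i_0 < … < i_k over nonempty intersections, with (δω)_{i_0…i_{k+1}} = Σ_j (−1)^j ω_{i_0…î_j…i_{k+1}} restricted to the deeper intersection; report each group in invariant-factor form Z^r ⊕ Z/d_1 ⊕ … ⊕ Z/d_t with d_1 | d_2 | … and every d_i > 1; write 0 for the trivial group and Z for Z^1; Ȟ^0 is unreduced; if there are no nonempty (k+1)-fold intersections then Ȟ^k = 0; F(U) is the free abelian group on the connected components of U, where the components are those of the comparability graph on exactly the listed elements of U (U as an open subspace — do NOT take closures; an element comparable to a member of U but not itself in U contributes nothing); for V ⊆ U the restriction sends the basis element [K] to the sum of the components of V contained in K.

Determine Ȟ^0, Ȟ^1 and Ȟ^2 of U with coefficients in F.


Ȟ^0 ≅ Z^4,  Ȟ^1 ≅ 0,  Ȟ^2 ≅ 0

nonempty overlaps:
  U12={p2,p3,p4} U13={p4,p5} U14={p3,p5} U23={p1,p4} U24={p1,p3} U34={p1,p5}
  U123={p4} U124={p3} U134={p5} U234={p1}
components per intersection:
  U1: {p2,p4} {p3} {p5}
  U2: {p1} {p2,p4} {p3}
  U3: {p1} {p4} {p5}
  U4: {p1} {p3} {p5}
  U12: {p2,p4} {p3}
  U13: {p4} {p5}
  U14: {p3} {p5}
  U23: {p1} {p4}
  U24: {p1} {p3}
  U34: {p1} {p5}
  U123: {p4}
  U124: {p3}
  U134: {p5}
  U234: {p1}
C dims 12,12,4; δ0: rk 8, SNF 1^8; δ1: rk 4, SNF 1^4
degree 0: 12−8−0 = 4 → Ȟ^0 ≅ Z^4
degree 1: 12−4−8 = 0 → Ȟ^1 ≅ 0
degree 2: 4−0−4 = 0 → Ȟ^2 ≅ 0


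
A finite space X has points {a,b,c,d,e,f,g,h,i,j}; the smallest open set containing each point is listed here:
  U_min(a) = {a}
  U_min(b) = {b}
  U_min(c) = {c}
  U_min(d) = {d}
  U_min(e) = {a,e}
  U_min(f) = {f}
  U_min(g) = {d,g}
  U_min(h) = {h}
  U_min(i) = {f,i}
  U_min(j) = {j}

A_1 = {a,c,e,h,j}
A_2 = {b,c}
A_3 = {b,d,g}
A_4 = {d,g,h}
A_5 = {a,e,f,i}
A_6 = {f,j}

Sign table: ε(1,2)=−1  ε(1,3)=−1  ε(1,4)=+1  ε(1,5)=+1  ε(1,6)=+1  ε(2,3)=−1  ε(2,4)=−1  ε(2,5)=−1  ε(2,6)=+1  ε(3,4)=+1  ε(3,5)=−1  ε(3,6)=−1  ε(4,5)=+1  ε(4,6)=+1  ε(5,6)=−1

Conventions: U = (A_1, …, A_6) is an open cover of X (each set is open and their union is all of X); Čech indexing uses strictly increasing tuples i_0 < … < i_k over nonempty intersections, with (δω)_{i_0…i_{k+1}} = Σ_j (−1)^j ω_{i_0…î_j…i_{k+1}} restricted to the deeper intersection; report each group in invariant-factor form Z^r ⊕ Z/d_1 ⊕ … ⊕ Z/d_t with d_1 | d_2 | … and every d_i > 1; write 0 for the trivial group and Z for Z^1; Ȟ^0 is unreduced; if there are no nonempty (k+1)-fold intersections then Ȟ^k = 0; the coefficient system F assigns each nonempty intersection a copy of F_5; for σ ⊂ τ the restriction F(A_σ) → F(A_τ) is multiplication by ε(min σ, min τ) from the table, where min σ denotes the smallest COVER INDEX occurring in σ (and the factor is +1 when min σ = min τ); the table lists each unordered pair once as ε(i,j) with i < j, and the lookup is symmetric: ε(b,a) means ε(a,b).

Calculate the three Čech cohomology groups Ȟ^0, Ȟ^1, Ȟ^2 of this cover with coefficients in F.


Ȟ^0 ≅ 0; Ȟ^1 ≅ Z/5; Ȟ^2 ≅ 0

nerve simplices:
  A12={c} A14={h} A15={a,e} A16={j} A23={b} A34={d,g} A56={f}
C dims 6,7; δ0: rk_F5 6
degree 0: 6−6−0 = 0 → Ȟ^0 ≅ 0
degree 1: 7−0−6 = 1 → Ȟ^1 ≅ Z/5
degree 2: 0−0−0 = 0 → Ȟ^2 ≅ 0


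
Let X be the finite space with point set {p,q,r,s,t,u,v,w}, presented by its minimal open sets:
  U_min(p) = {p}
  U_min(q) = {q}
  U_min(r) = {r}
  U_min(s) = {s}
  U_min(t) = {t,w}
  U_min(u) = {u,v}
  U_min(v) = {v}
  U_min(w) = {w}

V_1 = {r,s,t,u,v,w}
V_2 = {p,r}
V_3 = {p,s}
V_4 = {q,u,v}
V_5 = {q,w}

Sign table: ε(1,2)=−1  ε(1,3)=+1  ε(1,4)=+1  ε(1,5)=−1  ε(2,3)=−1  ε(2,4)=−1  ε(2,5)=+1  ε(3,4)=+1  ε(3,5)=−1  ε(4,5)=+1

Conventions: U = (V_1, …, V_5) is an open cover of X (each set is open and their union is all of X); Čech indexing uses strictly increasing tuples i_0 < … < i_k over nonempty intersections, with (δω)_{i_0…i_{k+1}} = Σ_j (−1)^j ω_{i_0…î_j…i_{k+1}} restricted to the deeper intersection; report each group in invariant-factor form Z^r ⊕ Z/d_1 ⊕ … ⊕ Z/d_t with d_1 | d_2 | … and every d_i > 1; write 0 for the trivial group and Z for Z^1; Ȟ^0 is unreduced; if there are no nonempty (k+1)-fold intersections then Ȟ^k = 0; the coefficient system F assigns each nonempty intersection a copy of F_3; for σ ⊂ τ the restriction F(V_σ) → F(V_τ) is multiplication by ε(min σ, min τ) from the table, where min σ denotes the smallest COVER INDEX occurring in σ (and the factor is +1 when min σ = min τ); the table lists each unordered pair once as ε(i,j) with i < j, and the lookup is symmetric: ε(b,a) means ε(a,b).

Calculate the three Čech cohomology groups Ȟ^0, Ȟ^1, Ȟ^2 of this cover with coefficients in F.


cover nerve:
  V12={r} V13={s} V14={u,v} V15={w} V23={p} V45={q}
C dims 5,6; δ0: rk_F3 5
Ȟ^0: (5−5)−0=0 ⇒ 0
Ȟ^1: (6−0)−5=1 ⇒ Z/3
Ȟ^2: (0−0)−0=0 ⇒ 0

Ȟ^0 ≅ 0, Ȟ^1 ≅ Z/3, Ȟ^2 ≅ 0


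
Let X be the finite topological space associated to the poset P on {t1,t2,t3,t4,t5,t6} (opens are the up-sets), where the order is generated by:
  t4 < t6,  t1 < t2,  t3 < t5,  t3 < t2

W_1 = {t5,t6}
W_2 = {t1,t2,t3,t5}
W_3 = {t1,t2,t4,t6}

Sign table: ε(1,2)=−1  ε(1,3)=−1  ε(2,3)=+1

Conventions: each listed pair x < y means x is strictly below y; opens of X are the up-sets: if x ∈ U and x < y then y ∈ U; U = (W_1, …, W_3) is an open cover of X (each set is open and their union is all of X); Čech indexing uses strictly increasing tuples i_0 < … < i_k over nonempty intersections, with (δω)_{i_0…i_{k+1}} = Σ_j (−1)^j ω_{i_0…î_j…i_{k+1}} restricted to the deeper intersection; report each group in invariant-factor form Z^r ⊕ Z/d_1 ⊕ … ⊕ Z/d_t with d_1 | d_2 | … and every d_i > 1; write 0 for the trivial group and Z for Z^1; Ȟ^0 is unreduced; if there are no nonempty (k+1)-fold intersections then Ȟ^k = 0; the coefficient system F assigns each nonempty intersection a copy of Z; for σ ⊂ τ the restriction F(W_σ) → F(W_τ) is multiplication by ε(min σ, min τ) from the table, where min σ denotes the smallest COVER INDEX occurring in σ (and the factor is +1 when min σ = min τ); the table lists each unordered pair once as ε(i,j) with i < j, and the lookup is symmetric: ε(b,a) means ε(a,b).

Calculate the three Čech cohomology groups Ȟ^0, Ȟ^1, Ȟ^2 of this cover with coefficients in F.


intersection data:
  W12={t5} W13={t6} W23={t1,t2}
C dims 3,3; δ0: rk 2, SNF 1^2
Ȟ^0 = (3 − 2) − 0 = 1, so Ȟ^0 ≅ Z
Ȟ^1 = (3 − 0) − 2 = 1, so Ȟ^1 ≅ Z
Ȟ^2 = (0 − 0) − 0 = 0, so Ȟ^2 ≅ 0

Ȟ^0(U;F) ≅ Z, Ȟ^1(U;F) ≅ Z and Ȟ^2(U;F) ≅ 0


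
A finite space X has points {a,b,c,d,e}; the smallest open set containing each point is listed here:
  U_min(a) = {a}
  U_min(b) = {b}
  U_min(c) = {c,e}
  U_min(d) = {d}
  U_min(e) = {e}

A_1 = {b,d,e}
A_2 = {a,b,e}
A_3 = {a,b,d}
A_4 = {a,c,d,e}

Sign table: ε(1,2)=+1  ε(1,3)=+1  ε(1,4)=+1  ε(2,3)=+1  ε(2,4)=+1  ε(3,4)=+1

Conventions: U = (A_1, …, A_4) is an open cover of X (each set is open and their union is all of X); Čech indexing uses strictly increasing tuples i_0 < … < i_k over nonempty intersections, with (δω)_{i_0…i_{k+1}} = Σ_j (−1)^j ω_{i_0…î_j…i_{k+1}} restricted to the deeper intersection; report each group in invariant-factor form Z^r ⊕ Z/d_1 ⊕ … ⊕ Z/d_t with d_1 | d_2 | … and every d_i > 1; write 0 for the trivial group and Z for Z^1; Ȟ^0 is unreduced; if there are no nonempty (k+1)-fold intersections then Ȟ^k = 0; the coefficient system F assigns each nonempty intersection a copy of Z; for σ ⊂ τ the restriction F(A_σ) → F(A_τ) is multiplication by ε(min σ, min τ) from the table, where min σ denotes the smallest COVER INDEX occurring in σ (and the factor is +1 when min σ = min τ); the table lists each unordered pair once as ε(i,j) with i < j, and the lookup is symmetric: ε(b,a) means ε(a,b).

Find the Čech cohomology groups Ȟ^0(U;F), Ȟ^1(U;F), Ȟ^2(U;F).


cover nerve:
  A12={b,e} A13={b,d} A14={d,e} A23={a,b} A24={a,e} A34={a,d}
  A123={b} A124={e} A134={d} A234={a}
C dims 4,6,4; δ0: rk 3, SNF 1^3; δ1: rk 3, SNF 1^3
Ȟ^0: (4−3)−0=1 ⇒ Z
Ȟ^1: (6−3)−3=0 ⇒ 0
Ȟ^2: (4−0)−3=1 ⇒ Z

Ȟ^0 ≅ Z, Ȟ^1 ≅ 0, Ȟ^2 ≅ Z


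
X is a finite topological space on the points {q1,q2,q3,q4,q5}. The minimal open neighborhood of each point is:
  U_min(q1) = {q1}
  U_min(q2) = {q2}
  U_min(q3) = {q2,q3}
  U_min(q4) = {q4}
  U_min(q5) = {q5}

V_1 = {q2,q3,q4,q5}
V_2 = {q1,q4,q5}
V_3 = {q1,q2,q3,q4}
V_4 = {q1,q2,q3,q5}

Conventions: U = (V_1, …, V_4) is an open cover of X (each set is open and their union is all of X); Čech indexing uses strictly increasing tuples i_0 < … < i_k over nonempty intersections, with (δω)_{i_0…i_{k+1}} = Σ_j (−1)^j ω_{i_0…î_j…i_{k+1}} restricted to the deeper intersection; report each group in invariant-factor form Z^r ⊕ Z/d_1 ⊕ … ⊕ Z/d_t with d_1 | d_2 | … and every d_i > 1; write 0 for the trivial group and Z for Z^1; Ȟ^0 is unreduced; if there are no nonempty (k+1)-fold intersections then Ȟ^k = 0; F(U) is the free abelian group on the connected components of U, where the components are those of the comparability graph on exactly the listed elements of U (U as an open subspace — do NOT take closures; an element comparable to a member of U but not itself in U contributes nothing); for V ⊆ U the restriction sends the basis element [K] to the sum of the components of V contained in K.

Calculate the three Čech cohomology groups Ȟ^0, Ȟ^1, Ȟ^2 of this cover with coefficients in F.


nonempty overlaps:
  V12={q4,q5} V13={q2,q3,q4} V14={q2,q3,q5} V23={q1,q4} V24={q1,q5} V34={q1,q2,q3}
  V123={q4} V124={q5} V134={q2,q3} V234={q1}
components per intersection:
  V1: {q2,q3} {q4} {q5}
  V2: {q1} {q4} {q5}
  V3: {q1} {q2,q3} {q4}
  V4: {q1} {q2,q3} {q5}
  V12: {q4} {q5}
  V13: {q2,q3} {q4}
  V14: {q2,q3} {q5}
  V23: {q1} {q4}
  V24: {q1} {q5}
  V34: {q1} {q2,q3}
  V123: {q4}
  V124: {q5}
  V134: {q2,q3}
  V234: {q1}
C dims 12,12,4; δ0: rk 8, SNF 1^8; δ1: rk 4, SNF 1^4
degree 0: 12−8−0 = 4 → Ȟ^0 ≅ Z^4
degree 1: 12−4−8 = 0 → Ȟ^1 ≅ 0
degree 2: 4−0−4 = 0 → Ȟ^2 ≅ 0

Ȟ^0 ≅ Z^4; Ȟ^1 ≅ 0; Ȟ^2 ≅ 0


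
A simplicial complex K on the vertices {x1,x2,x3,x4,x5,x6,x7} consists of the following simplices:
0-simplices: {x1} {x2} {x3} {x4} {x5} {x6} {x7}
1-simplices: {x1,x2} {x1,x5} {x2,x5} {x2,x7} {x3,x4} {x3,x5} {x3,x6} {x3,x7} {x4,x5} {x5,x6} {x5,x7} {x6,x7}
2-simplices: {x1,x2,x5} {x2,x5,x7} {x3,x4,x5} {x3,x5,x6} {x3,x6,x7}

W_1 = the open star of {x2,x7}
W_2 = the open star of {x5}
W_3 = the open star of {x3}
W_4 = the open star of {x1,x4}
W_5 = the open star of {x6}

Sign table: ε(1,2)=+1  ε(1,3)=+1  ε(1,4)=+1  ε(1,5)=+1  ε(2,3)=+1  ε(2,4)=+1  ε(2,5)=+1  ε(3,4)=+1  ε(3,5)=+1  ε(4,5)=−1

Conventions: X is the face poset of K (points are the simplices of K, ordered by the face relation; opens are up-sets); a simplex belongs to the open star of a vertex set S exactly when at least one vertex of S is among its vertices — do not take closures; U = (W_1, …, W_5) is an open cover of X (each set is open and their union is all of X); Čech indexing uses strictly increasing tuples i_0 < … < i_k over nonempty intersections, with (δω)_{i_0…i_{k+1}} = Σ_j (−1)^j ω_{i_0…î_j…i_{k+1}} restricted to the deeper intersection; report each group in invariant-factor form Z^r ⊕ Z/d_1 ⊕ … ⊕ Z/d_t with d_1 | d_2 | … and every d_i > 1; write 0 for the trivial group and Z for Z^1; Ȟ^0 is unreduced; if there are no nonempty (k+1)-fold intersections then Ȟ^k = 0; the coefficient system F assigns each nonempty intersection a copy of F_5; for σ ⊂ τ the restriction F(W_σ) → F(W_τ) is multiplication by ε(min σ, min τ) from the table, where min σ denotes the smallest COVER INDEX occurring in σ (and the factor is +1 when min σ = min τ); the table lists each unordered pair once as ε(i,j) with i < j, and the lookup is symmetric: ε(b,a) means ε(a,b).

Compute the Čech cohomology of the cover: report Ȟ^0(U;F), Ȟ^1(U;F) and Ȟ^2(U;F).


Ȟ^0 = Z/5; Ȟ^1 = Z/5; Ȟ^2 = 0

intersection data:
  W1={{x2},{x7},{x1,x2},{x2,x5},{x2,x7},{x3,x7},{x5,x7},{x6,x7},{x1,x2,x5},{x2,x5,x7},{x3,x6,x7}} W2={{x5},{x1,x5},{x2,x5},{x3,x5},{x4,x5},{x5,x6},{x5,x7},{x1,x2,x5},{x2,x5,x7},{x3,x4,x5},{x3,x5,x6}} W3={{x3},{x3,x4},{x3,x5},{x3,x6},{x3,x7},{x3,x4,x5},{x3,x5,x6},{x3,x6,x7}} W4={{x1},{x4},{x1,x2},{x1,x5},{x3,x4},{x4,x5},{x1,x2,x5},{x3,x4,x5}} W5={{x6},{x3,x6},{x5,x6},{x6,x7},{x3,x5,x6},{x3,x6,x7}}
  W12={{x2,x5},{x5,x7},{x1,x2,x5},{x2,x5,x7}} W13={{x3,x7},{x3,x6,x7}} W14={{x1,x2},{x1,x2,x5}} W15={{x6,x7},{x3,x6,x7}} W23={{x3,x5},{x3,x4,x5},{x3,x5,x6}} W24={{x1,x5},{x4,x5},{x1,x2,x5},{x3,x4,x5}} W25={{x5,x6},{x3,x5,x6}} W34={{x3,x4},{x3,x4,x5}} W35={{x3,x6},{x3,x5,x6},{x3,x6,x7}}
  W124={{x1,x2,x5}} W135={{x3,x6,x7}} W234={{x3,x4,x5}} W235={{x3,x5,x6}}
C dims 5,9,4; δ0: rk_F5 4; δ1: rk_F5 4
Ȟ^0 = (5 − 4) − 0 = 1, so Ȟ^0 ≅ Z/5
Ȟ^1 = (9 − 4) − 4 = 1, so Ȟ^1 ≅ Z/5
Ȟ^2 = (4 − 0) − 4 = 0, so Ȟ^2 ≅ 0


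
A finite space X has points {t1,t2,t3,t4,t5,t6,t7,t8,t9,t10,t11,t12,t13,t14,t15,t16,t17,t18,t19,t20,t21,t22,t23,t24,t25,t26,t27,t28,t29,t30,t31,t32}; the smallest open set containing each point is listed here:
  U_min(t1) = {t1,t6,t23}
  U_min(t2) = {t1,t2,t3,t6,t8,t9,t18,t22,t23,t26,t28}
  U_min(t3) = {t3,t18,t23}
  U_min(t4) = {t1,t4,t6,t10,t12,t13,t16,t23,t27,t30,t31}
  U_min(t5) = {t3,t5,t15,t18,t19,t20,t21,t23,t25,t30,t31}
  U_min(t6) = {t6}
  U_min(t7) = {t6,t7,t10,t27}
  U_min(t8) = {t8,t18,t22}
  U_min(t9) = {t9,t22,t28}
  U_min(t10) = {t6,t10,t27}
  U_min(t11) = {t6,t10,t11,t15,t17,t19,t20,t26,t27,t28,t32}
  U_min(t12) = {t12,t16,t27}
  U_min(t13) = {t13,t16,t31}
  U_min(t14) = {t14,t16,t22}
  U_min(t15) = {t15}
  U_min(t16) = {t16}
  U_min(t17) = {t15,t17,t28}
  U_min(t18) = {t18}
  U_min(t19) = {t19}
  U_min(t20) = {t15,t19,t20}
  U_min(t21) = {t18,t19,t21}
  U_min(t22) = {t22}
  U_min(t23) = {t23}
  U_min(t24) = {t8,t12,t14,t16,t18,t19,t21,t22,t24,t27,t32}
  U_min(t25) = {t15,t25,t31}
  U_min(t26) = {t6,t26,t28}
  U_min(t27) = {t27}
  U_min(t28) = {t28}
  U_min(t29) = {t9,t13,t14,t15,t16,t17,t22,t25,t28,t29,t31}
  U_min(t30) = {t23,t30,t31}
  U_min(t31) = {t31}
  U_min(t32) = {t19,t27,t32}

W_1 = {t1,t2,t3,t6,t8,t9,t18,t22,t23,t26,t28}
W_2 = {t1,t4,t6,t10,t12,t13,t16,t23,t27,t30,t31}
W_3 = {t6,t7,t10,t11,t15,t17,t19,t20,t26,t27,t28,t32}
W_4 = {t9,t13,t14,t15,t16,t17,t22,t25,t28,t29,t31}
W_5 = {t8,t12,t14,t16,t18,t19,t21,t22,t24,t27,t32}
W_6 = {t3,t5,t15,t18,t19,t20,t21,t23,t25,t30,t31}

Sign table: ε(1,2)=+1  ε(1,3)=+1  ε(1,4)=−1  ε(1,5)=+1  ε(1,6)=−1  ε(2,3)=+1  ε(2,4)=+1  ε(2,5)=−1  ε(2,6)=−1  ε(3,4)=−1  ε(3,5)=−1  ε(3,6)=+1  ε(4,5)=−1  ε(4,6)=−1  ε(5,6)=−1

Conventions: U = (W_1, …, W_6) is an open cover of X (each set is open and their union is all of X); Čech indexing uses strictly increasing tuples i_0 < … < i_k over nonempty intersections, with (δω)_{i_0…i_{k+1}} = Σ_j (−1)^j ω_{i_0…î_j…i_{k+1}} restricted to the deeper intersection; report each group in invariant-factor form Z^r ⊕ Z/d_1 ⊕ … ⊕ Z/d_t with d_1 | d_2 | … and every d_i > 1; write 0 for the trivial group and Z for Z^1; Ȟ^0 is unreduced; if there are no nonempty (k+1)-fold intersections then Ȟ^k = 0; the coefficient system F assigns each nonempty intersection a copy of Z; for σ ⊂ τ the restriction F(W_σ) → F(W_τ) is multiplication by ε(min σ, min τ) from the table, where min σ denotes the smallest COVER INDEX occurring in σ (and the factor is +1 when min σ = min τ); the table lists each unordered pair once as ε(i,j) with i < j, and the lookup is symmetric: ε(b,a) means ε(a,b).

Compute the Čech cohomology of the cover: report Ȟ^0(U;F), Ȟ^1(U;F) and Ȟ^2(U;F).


nerve of the cover:
  W12={t1,t6,t23} W13={t6,t26,t28} W14={t9,t22,t28} W15={t8,t18,t22} W16={t3,t18,t23} W23={t6,t10,t27} W24={t13,t16,t31} W25={t12,t16,t27} W26={t23,t30,t31} W34={t15,t17,t28} W35={t19,t27,t32} W36={t15,t19,t20} W45={t14,t16,t22} W46={t15,t25,t31} W56={t18,t19,t21}
  W123={t6} W126={t23} W134={t28} W145={t22} W156={t18} W235={t27} W245={t16} W246={t31} W346={t15} W356={t19}
C dims 6,15,10; δ0: rk 6, SNF 1^5·2; δ1: rk 9, SNF 1^9
Ȟ^0 = (6 − 6) − 0 = 0, so Ȟ^0 ≅ 0
Ȟ^1 = (15 − 9) − 6 = 0 plus torsion [2], so Ȟ^1 ≅ Z/2
Ȟ^2 = (10 − 0) − 9 = 1, so Ȟ^2 ≅ Z

Ȟ^0 = 0, Ȟ^1 = Z/2 and Ȟ^2 = Z


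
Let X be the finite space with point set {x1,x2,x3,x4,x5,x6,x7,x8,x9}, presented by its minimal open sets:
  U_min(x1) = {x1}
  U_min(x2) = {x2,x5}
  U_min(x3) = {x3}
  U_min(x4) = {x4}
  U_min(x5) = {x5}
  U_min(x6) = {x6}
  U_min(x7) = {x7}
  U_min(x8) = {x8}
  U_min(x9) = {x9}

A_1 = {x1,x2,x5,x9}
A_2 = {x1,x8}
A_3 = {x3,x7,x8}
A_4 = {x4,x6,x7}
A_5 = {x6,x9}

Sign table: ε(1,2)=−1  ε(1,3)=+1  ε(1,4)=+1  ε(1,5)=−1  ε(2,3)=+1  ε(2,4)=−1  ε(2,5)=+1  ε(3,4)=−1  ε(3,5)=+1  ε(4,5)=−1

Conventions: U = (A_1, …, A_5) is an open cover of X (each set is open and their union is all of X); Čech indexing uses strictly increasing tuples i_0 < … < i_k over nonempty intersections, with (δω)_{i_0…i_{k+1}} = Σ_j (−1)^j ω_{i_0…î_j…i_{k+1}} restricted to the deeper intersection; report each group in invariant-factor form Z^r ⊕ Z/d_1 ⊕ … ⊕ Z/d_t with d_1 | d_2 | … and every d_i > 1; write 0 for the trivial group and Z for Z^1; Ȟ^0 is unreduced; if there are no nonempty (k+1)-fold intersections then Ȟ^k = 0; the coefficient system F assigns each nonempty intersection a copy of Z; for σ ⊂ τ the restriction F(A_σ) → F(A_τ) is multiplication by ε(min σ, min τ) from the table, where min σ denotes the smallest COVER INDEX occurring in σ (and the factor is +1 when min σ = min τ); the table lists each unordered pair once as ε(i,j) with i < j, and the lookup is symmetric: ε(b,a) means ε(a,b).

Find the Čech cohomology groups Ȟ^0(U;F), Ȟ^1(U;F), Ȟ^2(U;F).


nonempty overlaps:
  A12={x1} A15={x9} A23={x8} A34={x7} A45={x6}
C dims 5,5; δ0: rk 4, SNF 1^4
degree 0: 5−4−0 = 1 → Ȟ^0 ≅ Z
degree 1: 5−0−4 = 1 → Ȟ^1 ≅ Z
degree 2: 0−0−0 = 0 → Ȟ^2 ≅ 0

Ȟ^0(U;F) ≅ Z; Ȟ^1(U;F) ≅ Z; Ȟ^2(U;F) ≅ 0


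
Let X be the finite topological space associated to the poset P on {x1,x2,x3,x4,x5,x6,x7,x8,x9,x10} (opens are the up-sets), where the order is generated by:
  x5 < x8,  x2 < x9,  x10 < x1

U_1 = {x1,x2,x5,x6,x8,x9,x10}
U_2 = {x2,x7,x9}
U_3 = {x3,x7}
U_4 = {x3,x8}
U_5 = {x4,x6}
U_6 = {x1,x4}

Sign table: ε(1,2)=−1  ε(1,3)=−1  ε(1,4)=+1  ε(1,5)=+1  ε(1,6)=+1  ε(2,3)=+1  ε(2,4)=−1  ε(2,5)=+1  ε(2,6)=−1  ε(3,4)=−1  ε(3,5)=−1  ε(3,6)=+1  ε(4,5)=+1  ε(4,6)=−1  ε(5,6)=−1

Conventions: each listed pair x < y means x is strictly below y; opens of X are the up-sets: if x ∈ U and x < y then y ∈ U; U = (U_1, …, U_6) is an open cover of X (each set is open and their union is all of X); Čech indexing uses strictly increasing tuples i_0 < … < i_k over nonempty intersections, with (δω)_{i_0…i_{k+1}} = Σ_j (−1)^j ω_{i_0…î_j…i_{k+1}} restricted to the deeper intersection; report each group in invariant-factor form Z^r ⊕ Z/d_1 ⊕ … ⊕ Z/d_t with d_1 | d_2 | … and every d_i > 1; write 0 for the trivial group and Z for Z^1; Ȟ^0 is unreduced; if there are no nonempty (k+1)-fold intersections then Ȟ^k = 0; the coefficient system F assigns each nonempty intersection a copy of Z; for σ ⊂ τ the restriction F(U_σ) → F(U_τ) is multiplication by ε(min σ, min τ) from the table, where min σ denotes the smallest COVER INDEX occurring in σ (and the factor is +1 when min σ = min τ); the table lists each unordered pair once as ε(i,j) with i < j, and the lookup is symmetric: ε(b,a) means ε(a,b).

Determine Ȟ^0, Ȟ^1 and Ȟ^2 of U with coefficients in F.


Ȟ^0(U;F) ≅ 0,  Ȟ^1(U;F) ≅ Z ⊕ Z/2,  Ȟ^2(U;F) ≅ 0

nerve simplices:
  U12={x2,x9} U14={x8} U15={x6} U16={x1} U23={x7} U34={x3} U56={x4}
C dims 6,7; δ0: rk 6, SNF 1^5·2
degree 0: 6−6−0 = 0 → Ȟ^0 ≅ 0
degree 1: 7−0−6 = 1 plus torsion [2] → Ȟ^1 ≅ Z ⊕ Z/2
degree 2: 0−0−0 = 0 → Ȟ^2 ≅ 0


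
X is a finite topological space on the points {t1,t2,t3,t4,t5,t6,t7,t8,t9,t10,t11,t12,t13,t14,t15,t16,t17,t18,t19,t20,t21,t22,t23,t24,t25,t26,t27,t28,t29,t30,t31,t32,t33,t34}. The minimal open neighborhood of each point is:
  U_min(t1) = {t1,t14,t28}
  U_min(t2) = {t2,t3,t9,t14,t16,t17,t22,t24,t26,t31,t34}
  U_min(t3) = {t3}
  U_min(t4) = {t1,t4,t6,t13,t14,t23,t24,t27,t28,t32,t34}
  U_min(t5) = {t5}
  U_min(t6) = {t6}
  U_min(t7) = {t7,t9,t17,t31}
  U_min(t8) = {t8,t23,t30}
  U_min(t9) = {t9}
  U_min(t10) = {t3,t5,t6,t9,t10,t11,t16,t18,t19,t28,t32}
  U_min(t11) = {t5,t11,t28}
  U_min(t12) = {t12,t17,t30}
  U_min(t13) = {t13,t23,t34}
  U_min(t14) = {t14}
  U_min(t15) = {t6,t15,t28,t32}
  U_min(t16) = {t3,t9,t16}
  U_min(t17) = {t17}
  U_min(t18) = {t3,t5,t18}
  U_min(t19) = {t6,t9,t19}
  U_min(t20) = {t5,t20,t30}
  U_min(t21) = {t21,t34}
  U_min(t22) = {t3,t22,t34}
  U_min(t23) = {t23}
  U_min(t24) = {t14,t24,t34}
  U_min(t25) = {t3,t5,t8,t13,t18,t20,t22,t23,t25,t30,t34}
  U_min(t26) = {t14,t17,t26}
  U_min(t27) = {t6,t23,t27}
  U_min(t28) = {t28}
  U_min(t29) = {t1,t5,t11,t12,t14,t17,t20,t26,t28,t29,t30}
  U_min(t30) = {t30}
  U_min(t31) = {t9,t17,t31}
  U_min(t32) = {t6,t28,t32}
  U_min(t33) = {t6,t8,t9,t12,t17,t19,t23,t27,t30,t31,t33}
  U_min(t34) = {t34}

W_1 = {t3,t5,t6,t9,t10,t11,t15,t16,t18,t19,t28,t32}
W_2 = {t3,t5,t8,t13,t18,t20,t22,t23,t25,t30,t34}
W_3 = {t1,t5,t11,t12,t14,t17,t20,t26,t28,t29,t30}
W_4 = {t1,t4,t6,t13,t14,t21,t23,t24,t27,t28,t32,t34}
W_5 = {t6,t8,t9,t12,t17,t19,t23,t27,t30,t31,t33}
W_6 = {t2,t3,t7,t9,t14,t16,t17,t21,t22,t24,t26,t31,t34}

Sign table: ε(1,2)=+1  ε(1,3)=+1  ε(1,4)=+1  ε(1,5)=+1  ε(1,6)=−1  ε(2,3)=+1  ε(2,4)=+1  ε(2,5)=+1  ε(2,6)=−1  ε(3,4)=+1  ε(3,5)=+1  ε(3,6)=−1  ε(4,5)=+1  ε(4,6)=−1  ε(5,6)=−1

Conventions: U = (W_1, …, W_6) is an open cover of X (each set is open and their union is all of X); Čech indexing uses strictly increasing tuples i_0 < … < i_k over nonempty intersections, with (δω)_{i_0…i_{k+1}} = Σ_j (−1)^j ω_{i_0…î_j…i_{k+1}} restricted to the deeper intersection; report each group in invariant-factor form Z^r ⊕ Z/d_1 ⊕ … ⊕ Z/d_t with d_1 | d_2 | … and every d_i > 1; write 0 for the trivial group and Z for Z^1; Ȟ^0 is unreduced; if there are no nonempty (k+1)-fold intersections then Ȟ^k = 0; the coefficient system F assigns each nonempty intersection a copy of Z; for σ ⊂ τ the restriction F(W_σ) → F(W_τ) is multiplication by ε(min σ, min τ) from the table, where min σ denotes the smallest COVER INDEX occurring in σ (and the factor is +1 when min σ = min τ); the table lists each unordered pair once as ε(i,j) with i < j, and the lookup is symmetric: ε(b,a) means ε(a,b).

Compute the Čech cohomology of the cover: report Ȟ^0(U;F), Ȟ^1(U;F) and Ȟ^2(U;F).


Ȟ^0(U;F) ≅ Z,  Ȟ^1(U;F) ≅ 0,  Ȟ^2(U;F) ≅ Z/2

cover nerve:
  W12={t3,t5,t18} W13={t5,t11,t28} W14={t6,t28,t32} W15={t6,t9,t19} W16={t3,t9,t16} W23={t5,t20,t30} W24={t13,t23,t34} W25={t8,t23,t30} W26={t3,t22,t34} W34={t1,t14,t28} W35={t12,t17,t30} W36={t14,t17,t26} W45={t6,t23,t27} W46={t14,t21,t24,t34} W56={t9,t17,t31}
  W123={t5} W126={t3} W134={t28} W145={t6} W156={t9} W235={t30} W245={t23} W246={t34} W346={t14} W356={t17}
C dims 6,15,10; δ0: rk 5, SNF 1^5; δ1: rk 10, SNF 1^9·2
Ȟ^0: (6−5)−0=1 ⇒ Z
Ȟ^1: (15−10)−5=0 ⇒ 0
Ȟ^2: (10−0)−10=0 plus torsion [2] ⇒ Z/2


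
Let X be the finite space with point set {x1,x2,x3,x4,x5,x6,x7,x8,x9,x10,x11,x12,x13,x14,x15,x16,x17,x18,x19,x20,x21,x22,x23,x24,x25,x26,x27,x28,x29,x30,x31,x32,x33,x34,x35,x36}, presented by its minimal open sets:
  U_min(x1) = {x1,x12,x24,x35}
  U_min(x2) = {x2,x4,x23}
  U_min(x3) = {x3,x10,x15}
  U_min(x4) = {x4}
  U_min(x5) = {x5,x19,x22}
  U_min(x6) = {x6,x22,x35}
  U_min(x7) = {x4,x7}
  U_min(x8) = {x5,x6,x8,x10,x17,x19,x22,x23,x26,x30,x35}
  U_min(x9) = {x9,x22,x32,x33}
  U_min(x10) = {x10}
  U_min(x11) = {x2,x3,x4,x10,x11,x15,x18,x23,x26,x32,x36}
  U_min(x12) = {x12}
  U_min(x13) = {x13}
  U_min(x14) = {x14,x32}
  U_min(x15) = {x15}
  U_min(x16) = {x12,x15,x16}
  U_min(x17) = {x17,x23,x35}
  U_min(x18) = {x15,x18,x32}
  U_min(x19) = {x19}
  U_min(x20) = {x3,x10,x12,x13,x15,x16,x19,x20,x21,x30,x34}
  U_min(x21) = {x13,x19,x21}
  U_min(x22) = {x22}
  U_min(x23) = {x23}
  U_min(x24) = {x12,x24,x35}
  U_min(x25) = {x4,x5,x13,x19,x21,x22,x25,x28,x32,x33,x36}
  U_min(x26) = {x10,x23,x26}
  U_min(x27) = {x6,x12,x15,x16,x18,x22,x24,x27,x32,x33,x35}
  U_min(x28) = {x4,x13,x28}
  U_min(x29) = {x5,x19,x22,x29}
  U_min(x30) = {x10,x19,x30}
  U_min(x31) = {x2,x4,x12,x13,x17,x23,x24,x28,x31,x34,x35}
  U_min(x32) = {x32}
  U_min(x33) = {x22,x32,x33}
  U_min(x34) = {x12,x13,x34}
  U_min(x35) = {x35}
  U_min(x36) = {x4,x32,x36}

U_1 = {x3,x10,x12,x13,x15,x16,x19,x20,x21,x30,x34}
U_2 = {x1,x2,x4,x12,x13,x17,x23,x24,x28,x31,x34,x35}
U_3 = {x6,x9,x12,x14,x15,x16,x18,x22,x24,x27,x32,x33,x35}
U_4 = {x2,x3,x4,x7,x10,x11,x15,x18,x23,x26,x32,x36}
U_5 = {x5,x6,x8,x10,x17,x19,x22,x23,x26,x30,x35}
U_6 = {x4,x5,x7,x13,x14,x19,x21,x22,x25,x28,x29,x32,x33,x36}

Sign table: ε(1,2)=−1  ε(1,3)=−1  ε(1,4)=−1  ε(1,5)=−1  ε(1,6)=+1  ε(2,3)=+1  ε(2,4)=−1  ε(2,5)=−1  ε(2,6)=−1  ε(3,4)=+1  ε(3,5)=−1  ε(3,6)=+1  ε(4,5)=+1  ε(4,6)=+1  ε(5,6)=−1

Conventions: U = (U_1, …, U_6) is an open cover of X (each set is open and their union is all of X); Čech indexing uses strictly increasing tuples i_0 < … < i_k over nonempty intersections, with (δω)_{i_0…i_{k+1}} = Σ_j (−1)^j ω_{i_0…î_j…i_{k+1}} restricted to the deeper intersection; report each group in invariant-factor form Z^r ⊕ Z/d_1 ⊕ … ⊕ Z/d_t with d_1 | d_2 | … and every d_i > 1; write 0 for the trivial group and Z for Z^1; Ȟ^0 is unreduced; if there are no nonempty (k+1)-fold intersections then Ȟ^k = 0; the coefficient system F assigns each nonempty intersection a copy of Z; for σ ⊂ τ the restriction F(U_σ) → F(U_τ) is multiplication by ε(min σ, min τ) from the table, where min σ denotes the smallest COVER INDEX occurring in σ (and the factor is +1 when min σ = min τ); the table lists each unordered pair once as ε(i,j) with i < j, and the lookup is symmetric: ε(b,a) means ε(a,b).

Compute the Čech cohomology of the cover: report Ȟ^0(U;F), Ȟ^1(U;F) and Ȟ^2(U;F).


intersection data:
  U12={x12,x13,x34} U13={x12,x15,x16} U14={x3,x10,x15} U15={x10,x19,x30} U16={x13,x19,x21} U23={x12,x24,x35} U24={x2,x4,x23} U25={x17,x23,x35} U26={x4,x13,x28} U34={x15,x18,x32} U35={x6,x22,x35} U36={x14,x22,x32,x33} U45={x10,x23,x26} U46={x4,x7,x32,x36} U56={x5,x19,x22}
  U123={x12} U126={x13} U134={x15} U145={x10} U156={x19} U235={x35} U245={x23} U246={x4} U346={x32} U356={x22}
C dims 6,15,10; δ0: rk 6, SNF 1^5·2; δ1: rk 9, SNF 1^9
Ȟ^0 = (6 − 6) − 0 = 0, so Ȟ^0 ≅ 0
Ȟ^1 = (15 − 9) − 6 = 0 plus torsion [2], so Ȟ^1 ≅ Z/2
Ȟ^2 = (10 − 0) − 9 = 1, so Ȟ^2 ≅ Z

Ȟ^0(U;F) ≅ 0; Ȟ^1(U;F) ≅ Z/2; Ȟ^2(U;F) ≅ Z


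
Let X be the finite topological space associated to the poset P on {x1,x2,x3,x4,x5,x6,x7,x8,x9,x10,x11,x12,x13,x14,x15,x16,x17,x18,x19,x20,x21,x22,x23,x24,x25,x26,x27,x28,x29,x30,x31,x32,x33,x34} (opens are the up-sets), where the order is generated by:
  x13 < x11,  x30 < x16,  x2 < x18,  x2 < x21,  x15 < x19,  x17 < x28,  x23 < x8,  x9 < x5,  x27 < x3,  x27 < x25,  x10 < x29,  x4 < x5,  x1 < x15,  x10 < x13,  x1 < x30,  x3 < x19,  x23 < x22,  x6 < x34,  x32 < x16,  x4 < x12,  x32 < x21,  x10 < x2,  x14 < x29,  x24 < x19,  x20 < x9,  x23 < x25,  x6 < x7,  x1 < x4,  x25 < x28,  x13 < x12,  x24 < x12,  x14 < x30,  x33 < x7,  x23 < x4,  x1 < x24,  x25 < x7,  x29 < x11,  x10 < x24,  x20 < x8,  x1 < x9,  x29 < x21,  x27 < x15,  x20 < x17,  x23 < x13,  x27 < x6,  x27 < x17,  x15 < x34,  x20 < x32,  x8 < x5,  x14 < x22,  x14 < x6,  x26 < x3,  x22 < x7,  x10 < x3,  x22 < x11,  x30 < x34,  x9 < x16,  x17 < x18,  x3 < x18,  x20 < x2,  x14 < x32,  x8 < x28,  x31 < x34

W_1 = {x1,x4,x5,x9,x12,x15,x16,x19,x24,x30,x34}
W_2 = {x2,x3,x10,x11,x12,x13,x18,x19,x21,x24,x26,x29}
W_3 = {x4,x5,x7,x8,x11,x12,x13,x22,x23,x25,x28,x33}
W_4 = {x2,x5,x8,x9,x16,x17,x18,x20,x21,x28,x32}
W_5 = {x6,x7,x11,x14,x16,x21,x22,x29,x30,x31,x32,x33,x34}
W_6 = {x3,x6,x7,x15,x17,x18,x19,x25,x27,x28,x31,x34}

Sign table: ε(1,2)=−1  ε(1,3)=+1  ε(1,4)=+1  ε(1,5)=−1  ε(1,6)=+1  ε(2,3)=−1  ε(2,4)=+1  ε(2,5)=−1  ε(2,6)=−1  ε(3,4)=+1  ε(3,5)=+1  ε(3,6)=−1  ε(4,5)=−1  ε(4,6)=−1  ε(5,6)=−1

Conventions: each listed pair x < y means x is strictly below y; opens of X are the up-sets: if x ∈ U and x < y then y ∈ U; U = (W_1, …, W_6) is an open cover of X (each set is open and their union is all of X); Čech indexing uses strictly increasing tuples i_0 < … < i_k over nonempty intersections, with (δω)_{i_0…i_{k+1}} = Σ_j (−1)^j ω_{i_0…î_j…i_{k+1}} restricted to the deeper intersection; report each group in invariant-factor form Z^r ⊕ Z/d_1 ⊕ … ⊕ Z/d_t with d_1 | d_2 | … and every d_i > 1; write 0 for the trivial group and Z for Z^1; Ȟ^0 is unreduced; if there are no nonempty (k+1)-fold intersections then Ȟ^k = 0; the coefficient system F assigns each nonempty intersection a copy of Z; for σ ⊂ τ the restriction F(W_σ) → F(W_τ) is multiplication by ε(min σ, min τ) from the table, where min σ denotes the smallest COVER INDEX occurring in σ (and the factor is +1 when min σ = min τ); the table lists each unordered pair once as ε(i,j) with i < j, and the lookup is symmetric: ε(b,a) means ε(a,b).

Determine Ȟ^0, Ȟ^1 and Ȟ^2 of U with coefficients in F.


Ȟ^0 = 0; Ȟ^1 = Z/2; Ȟ^2 = Z

cover nerve:
  W12={x12,x19,x24} W13={x4,x5,x12} W14={x5,x9,x16} W15={x16,x30,x34} W16={x15,x19,x34} W23={x11,x12,x13} W24={x2,x18,x21} W25={x11,x21,x29} W26={x3,x18,x19} W34={x5,x8,x28} W35={x7,x11,x22,x33} W36={x7,x25,x28} W45={x16,x21,x32} W46={x17,x18,x28} W56={x6,x7,x31,x34}
  W123={x12} W126={x19} W134={x5} W145={x16} W156={x34} W235={x11} W245={x21} W246={x18} W346={x28} W356={x7}
C dims 6,15,10; δ0: rk 6, SNF 1^5·2; δ1: rk 9, SNF 1^9
Ȟ^0: (6−6)−0=0 ⇒ 0
Ȟ^1: (15−9)−6=0 plus torsion [2] ⇒ Z/2
Ȟ^2: (10−0)−9=1 ⇒ Z


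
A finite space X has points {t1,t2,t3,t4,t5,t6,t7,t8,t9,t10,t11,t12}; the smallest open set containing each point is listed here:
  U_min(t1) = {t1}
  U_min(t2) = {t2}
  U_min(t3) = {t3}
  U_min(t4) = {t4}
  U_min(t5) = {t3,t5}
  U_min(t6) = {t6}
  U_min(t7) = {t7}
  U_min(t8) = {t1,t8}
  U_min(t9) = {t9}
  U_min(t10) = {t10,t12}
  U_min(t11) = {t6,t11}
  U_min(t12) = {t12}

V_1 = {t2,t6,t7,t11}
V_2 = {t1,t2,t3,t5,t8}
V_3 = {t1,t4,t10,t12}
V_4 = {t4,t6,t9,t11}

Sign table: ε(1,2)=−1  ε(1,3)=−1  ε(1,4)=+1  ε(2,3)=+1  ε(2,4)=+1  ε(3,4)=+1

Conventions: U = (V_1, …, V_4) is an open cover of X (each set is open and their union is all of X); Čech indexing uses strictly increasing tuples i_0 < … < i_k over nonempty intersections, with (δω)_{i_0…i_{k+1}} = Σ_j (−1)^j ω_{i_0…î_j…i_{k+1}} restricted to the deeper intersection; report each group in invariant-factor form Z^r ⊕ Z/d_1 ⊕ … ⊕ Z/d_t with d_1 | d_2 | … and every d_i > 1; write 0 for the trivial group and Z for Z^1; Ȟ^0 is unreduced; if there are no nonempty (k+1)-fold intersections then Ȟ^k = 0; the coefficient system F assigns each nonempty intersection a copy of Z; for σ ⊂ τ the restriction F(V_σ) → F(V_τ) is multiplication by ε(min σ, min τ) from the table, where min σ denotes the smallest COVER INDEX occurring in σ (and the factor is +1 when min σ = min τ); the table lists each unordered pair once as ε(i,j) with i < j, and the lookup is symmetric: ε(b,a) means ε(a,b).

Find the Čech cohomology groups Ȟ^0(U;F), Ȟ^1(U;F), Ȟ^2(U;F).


Ȟ^0 = 0,  Ȟ^1 = Z/2,  Ȟ^2 = 0

intersection data:
  V12={t2} V14={t6,t11} V23={t1} V34={t4}
C dims 4,4; δ0: rk 4, SNF 1^3·2
Ȟ^0 = (4 − 4) − 0 = 0, so Ȟ^0 ≅ 0
Ȟ^1 = (4 − 0) − 4 = 0 plus torsion [2], so Ȟ^1 ≅ Z/2
Ȟ^2 = (0 − 0) − 0 = 0, so Ȟ^2 ≅ 0


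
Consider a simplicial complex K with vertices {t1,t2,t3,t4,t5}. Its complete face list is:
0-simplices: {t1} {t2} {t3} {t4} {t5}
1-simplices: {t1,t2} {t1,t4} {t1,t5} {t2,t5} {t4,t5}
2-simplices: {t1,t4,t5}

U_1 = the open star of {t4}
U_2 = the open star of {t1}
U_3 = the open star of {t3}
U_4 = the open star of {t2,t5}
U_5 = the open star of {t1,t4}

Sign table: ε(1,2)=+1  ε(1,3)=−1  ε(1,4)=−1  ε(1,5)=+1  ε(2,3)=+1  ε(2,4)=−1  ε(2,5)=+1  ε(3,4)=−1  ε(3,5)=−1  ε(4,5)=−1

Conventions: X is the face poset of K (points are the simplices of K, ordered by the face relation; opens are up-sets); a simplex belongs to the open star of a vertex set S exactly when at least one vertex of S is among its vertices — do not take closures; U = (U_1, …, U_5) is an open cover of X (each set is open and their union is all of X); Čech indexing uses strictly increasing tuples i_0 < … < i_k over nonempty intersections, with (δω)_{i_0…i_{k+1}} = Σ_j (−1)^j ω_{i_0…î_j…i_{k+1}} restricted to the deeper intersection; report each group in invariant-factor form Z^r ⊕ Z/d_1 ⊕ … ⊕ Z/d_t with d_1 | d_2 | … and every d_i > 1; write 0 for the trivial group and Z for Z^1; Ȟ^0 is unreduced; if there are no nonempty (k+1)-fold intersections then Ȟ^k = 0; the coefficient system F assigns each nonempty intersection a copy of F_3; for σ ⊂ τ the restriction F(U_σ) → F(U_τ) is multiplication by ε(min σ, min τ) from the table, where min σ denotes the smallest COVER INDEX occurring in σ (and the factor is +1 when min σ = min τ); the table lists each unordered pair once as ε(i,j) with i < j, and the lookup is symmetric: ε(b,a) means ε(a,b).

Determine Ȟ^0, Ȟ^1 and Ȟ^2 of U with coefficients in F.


Ȟ^0 = Z/3 ⊕ Z/3,  Ȟ^1 = 0,  Ȟ^2 = 0

nonempty intersections:
  U1={{t4},{t1,t4},{t4,t5},{t1,t4,t5}} U2={{t1},{t1,t2},{t1,t4},{t1,t5},{t1,t4,t5}} U3={{t3}} U4={{t2},{t5},{t1,t2},{t1,t5},{t2,t5},{t4,t5},{t1,t4,t5}} U5={{t1},{t4},{t1,t2},{t1,t4},{t1,t5},{t4,t5},{t1,t4,t5}}
  U12={{t1,t4},{t1,t4,t5}} U14={{t4,t5},{t1,t4,t5}} U15={{t4},{t1,t4},{t4,t5},{t1,t4,t5}} U24={{t1,t2},{t1,t5},{t1,t4,t5}} U25={{t1},{t1,t2},{t1,t4},{t1,t5},{t1,t4,t5}} U45={{t1,t2},{t1,t5},{t4,t5},{t1,t4,t5}}
  U124={{t1,t4,t5}} U125={{t1,t4},{t1,t4,t5}} U145={{t4,t5},{t1,t4,t5}} U245={{t1,t2},{t1,t5},{t1,t4,t5}}
  U1245={{t1,t4,t5}}
C dims 5,6,4,1; δ0: rk_F3 3; δ1: rk_F3 3; δ2: rk_F3 1
Ȟ^0: (5−3)−0=2 ⇒ Z/3 ⊕ Z/3
Ȟ^1: (6−3)−3=0 ⇒ 0
Ȟ^2: (4−1)−3=0 ⇒ 0


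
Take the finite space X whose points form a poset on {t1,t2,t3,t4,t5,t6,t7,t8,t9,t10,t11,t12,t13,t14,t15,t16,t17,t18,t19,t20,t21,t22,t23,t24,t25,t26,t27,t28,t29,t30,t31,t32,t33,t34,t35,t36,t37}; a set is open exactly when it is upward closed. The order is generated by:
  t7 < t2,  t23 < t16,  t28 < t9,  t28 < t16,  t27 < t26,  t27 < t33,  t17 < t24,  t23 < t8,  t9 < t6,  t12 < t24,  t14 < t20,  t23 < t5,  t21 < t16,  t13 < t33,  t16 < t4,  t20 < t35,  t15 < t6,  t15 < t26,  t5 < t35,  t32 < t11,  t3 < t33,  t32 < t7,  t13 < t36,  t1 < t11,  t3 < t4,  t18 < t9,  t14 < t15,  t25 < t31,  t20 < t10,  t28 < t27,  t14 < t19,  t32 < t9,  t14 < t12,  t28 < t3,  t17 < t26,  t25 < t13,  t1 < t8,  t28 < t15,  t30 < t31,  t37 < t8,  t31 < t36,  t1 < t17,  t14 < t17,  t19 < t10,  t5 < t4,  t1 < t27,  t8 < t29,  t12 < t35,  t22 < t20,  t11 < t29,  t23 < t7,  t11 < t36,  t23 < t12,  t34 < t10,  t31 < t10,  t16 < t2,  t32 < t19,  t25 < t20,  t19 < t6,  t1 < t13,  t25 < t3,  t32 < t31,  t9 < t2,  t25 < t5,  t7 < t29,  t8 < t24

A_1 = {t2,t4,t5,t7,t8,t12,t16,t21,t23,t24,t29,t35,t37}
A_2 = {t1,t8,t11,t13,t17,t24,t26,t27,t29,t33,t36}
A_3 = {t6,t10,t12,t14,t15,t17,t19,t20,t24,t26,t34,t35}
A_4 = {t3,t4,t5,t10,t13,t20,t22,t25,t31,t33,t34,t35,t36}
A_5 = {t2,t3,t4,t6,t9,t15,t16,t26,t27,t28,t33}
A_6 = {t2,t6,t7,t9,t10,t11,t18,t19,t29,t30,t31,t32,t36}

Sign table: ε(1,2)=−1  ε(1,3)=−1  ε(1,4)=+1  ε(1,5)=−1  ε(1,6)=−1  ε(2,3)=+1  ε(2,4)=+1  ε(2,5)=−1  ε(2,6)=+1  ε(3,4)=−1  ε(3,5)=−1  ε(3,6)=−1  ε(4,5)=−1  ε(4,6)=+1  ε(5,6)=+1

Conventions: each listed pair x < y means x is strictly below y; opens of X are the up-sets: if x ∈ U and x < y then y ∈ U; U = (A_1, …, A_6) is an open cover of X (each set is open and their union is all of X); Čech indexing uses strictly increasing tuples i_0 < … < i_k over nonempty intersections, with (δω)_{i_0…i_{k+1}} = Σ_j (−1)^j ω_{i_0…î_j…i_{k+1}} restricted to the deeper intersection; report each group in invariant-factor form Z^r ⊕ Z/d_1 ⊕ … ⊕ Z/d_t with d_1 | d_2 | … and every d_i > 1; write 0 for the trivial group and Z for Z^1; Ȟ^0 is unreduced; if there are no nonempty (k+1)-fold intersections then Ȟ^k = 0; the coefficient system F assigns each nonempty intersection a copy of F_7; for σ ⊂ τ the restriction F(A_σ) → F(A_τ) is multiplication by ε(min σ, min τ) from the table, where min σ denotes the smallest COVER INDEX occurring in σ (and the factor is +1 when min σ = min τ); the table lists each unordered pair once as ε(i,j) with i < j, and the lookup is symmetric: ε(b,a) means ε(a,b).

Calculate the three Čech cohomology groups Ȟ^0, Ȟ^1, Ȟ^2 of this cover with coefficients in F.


Ȟ^0(U;F) ≅ 0, Ȟ^1(U;F) ≅ 0, Ȟ^2(U;F) ≅ Z/7

nonempty overlaps:
  A12={t8,t24,t29} A13={t12,t24,t35} A14={t4,t5,t35} A15={t2,t4,t16} A16={t2,t7,t29} A23={t17,t24,t26} A24={t13,t33,t36} A25={t26,t27,t33} A26={t11,t29,t36} A34={t10,t20,t34,t35} A35={t6,t15,t26} A36={t6,t10,t19} A45={t3,t4,t33} A46={t10,t31,t36} A56={t2,t6,t9}
  A123={t24} A126={t29} A134={t35} A145={t4} A156={t2} A235={t26} A245={t33} A246={t36} A346={t10} A356={t6}
C dims 6,15,10; δ0: rk_F7 6; δ1: rk_F7 9
degree 0: 6−6−0 = 0 → Ȟ^0 ≅ 0
degree 1: 15−9−6 = 0 → Ȟ^1 ≅ 0
degree 2: 10−0−9 = 1 → Ȟ^2 ≅ Z/7


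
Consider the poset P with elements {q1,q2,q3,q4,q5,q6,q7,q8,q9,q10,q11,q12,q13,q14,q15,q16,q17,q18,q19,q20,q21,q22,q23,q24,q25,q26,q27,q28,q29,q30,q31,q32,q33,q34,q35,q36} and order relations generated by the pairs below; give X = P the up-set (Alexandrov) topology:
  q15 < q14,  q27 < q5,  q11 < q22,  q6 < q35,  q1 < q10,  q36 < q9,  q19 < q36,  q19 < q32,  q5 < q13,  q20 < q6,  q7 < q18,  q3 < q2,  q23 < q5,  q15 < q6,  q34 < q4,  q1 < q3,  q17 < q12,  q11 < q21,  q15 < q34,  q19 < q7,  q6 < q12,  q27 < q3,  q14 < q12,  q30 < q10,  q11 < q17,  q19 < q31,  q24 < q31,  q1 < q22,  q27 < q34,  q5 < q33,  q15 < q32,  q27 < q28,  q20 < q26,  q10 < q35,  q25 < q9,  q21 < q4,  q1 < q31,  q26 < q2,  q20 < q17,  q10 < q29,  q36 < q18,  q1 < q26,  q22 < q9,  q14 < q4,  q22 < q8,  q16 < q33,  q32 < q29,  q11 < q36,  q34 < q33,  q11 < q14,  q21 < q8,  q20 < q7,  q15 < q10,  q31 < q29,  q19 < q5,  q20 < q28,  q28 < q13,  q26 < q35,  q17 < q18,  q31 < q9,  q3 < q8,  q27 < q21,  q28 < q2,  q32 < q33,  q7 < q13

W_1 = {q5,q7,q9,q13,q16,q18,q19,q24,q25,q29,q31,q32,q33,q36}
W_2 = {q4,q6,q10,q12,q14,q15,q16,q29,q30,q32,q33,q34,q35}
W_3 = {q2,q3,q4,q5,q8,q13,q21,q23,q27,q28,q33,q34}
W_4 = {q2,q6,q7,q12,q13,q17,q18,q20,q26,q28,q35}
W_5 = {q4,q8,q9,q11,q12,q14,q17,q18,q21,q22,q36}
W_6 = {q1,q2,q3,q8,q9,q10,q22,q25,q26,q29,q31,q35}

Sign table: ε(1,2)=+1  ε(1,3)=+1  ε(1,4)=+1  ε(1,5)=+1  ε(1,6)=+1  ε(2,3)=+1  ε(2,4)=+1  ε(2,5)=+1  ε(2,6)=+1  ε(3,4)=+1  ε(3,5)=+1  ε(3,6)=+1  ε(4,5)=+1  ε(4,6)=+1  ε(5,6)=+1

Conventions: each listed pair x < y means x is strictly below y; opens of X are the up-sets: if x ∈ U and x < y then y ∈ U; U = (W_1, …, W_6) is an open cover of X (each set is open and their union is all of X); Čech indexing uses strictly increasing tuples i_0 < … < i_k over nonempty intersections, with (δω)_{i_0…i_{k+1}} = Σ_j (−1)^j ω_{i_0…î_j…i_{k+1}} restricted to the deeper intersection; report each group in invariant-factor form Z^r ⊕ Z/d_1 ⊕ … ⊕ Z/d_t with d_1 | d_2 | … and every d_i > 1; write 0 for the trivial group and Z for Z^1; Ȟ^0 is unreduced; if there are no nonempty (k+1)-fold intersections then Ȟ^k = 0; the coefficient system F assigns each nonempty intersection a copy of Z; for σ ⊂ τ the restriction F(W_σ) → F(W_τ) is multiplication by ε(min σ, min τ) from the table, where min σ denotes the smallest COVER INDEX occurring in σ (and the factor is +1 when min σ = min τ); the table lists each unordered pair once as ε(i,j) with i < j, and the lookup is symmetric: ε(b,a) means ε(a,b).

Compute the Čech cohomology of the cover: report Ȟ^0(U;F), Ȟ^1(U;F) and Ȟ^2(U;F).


Ȟ^0 ≅ Z,  Ȟ^1 ≅ 0,  Ȟ^2 ≅ Z/2

cover nerve:
  W12={q16,q29,q32,q33} W13={q5,q13,q33} W14={q7,q13,q18} W15={q9,q18,q36} W16={q9,q25,q29,q31} W23={q4,q33,q34} W24={q6,q12,q35} W25={q4,q12,q14} W26={q10,q29,q35} W34={q2,q13,q28} W35={q4,q8,q21} W36={q2,q3,q8} W45={q12,q17,q18} W46={q2,q26,q35} W56={q8,q9,q22}
  W123={q33} W126={q29} W134={q13} W145={q18} W156={q9} W235={q4} W245={q12} W246={q35} W346={q2} W356={q8}
C dims 6,15,10; δ0: rk 5, SNF 1^5; δ1: rk 10, SNF 1^9·2
Ȟ^0: (6−5)−0=1 ⇒ Z
Ȟ^1: (15−10)−5=0 ⇒ 0
Ȟ^2: (10−0)−10=0 plus torsion [2] ⇒ Z/2
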